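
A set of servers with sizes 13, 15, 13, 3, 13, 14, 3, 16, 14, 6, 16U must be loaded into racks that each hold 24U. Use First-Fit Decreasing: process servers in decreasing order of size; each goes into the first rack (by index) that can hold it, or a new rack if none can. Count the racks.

Sorted descending: 16, 16, 15, 14, 14, 13, 13, 13, 6, 3, 3.
rack 1: place 16U, 8U left
rack 2: place 16U, 8U left
rack 3: place 15U, 9U left
rack 4: place 14U, 10U left
rack 5: place 14U, 10U left
rack 6: place 13U, 11U left
rack 7: place 13U, 11U left
rack 8: place 13U, 11U left
rack 1: place 6U, 2U left
rack 2: place 3U, 5U left
rack 2: place 3U, 2U left
Final racks: [16,6] [16,3,3] [15] [14] [14] [13] [13] [13].

8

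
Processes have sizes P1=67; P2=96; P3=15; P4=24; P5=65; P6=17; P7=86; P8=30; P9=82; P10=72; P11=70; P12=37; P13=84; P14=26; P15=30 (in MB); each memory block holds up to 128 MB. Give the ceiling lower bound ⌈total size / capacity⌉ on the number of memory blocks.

7 memory blocks

Total size = 67 + 96 + 15 + 24 + 65 + 17 + 86 + 30 + 82 + 72 + 70 + 37 + 84 + 26 + 30 = 801 MB.
⌈801 / 128⌉ = 7.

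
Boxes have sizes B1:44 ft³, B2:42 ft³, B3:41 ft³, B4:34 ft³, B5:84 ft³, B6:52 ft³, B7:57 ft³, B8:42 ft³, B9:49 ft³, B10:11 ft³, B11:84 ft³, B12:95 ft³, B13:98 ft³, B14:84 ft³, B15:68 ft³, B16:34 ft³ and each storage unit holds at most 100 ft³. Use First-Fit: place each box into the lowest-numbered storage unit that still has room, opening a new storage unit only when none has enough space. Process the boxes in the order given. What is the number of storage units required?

storage unit 1: place B1 (44 ft³), 56 ft³ left
storage unit 1: place B2 (42 ft³), 14 ft³ left
storage unit 2: place B3 (41 ft³), 59 ft³ left
storage unit 2: place B4 (34 ft³), 25 ft³ left
storage unit 3: place B5 (84 ft³), 16 ft³ left
storage unit 4: place B6 (52 ft³), 48 ft³ left
storage unit 5: place B7 (57 ft³), 43 ft³ left
storage unit 4: place B8 (42 ft³), 6 ft³ left
storage unit 6: place B9 (49 ft³), 51 ft³ left
storage unit 1: place B10 (11 ft³), 3 ft³ left
storage unit 7: place B11 (84 ft³), 16 ft³ left
storage unit 8: place B12 (95 ft³), 5 ft³ left
storage unit 9: place B13 (98 ft³), 2 ft³ left
storage unit 10: place B14 (84 ft³), 16 ft³ left
storage unit 11: place B15 (68 ft³), 32 ft³ left
storage unit 5: place B16 (34 ft³), 9 ft³ left

11 storage units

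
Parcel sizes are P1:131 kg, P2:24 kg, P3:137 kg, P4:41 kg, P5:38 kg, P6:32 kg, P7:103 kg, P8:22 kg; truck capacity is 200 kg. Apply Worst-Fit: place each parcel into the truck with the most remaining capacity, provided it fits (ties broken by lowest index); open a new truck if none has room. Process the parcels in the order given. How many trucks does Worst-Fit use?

truck 1: place P1 (131 kg), 69 kg left
truck 1: place P2 (24 kg), 45 kg left
truck 2: place P3 (137 kg), 63 kg left
truck 2: place P4 (41 kg), 22 kg left
truck 1: place P5 (38 kg), 7 kg left
truck 3: place P6 (32 kg), 168 kg left
truck 3: place P7 (103 kg), 65 kg left
truck 3: place P8 (22 kg), 43 kg left

3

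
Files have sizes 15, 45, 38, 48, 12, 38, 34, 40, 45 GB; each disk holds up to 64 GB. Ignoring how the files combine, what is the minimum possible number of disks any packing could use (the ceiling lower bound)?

5

Total size = 15 + 45 + 38 + 48 + 12 + 38 + 34 + 40 + 45 = 315 GB.
⌈315 / 64⌉ = 5.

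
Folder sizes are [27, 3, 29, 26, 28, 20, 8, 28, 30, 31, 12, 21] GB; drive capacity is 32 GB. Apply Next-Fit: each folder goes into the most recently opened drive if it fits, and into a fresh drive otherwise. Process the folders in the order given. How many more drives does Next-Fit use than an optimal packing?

Next-Fit: [27,3] [29] [26] [28] [20,8] [28] [30] [31] [12] [21] → 10 drives.
Total size 263 GB; any packing needs at least ⌈263/32⌉ = 9 drives.
An optimal packing achieves that bound: [31] [30] [29,3] [28] [28] [27] [26] [21,8] [20,12] → 9 drives.
Excess: 10 − 9 = 1.

1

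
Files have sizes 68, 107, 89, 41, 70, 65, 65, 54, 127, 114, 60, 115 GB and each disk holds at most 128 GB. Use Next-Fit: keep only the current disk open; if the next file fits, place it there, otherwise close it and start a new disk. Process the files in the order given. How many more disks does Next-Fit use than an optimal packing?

1

Next-Fit: [68] [107] [89] [41,70] [65] [65,54] [127] [114] [60] [115] → 10 disks.
9 files exceed 64 GB (half the capacity), and no two of those can share a disk, so at least 9 disks are needed.
An optimal packing achieves that bound: [127] [115] [114] [107] [89] [70,54] [68,60] [65,41] [65] → 9 disks.
Excess: 10 − 9 = 1.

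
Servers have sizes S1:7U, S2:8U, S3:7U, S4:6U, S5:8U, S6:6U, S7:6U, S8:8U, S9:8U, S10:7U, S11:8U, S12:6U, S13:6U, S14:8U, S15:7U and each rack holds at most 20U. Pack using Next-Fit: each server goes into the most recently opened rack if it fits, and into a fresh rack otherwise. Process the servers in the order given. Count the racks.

7 racks

Put S1 (7U) in rack 1; 13U remain.
Put S2 (8U) in rack 1; 5U remain.
Put S3 (7U) in rack 2; 13U remain.
Put S4 (6U) in rack 2; 7U remain.
Put S5 (8U) in rack 3; 12U remain.
Put S6 (6U) in rack 3; 6U remain.
Put S7 (6U) in rack 3; 0U remain.
Put S8 (8U) in rack 4; 12U remain.
Put S9 (8U) in rack 4; 4U remain.
Put S10 (7U) in rack 5; 13U remain.
Put S11 (8U) in rack 5; 5U remain.
Put S12 (6U) in rack 6; 14U remain.
Put S13 (6U) in rack 6; 8U remain.
Put S14 (8U) in rack 6; 0U remain.
Put S15 (7U) in rack 7; 13U remain.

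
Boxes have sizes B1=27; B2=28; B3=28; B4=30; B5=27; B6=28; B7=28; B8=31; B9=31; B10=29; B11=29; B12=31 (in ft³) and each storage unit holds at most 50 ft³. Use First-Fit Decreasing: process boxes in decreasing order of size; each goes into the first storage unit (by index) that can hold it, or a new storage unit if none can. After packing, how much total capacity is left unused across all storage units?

253

Sorted descending: 31, 31, 31, 30, 29, 29, 28, 28, 28, 28, 27, 27.
31 ft³ → storage unit 1 (remaining 19 ft³)
31 ft³ → storage unit 2 (remaining 19 ft³)
31 ft³ → storage unit 3 (remaining 19 ft³)
30 ft³ → storage unit 4 (remaining 20 ft³)
29 ft³ → storage unit 5 (remaining 21 ft³)
29 ft³ → storage unit 6 (remaining 21 ft³)
28 ft³ → storage unit 7 (remaining 22 ft³)
28 ft³ → storage unit 8 (remaining 22 ft³)
28 ft³ → storage unit 9 (remaining 22 ft³)
28 ft³ → storage unit 10 (remaining 22 ft³)
27 ft³ → storage unit 11 (remaining 23 ft³)
27 ft³ → storage unit 12 (remaining 23 ft³)
12 storage units × 50 ft³ = 600 ft³; used 347 ft³; unused 253 ft³.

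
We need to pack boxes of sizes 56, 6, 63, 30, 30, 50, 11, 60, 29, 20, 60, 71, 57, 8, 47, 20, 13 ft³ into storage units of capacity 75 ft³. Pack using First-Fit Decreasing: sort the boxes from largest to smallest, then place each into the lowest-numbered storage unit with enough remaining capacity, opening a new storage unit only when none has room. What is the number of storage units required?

10 storage units

Sorted descending: 71, 63, 60, 60, 57, 56, 50, 47, 30, 30, 29, 20, 20, 13, 11, 8, 6.
storage unit 1: place 71 ft³, 4 ft³ left
storage unit 2: place 63 ft³, 12 ft³ left
storage unit 3: place 60 ft³, 15 ft³ left
storage unit 4: place 60 ft³, 15 ft³ left
storage unit 5: place 57 ft³, 18 ft³ left
storage unit 6: place 56 ft³, 19 ft³ left
storage unit 7: place 50 ft³, 25 ft³ left
storage unit 8: place 47 ft³, 28 ft³ left
storage unit 9: place 30 ft³, 45 ft³ left
storage unit 9: place 30 ft³, 15 ft³ left
storage unit 10: place 29 ft³, 46 ft³ left
storage unit 7: place 20 ft³, 5 ft³ left
storage unit 8: place 20 ft³, 8 ft³ left
storage unit 3: place 13 ft³, 2 ft³ left
storage unit 2: place 11 ft³, 1 ft³ left
storage unit 4: place 8 ft³, 7 ft³ left
storage unit 4: place 6 ft³, 1 ft³ left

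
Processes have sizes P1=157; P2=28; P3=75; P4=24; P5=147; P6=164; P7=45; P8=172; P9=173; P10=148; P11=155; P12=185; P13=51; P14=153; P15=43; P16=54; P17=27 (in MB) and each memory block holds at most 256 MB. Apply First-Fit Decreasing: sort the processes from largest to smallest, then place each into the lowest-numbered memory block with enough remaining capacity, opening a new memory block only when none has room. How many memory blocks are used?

Sorted descending: 185, 173, 172, 164, 157, 155, 153, 148, 147, 75, 54, 51, 45, 43, 28, 27, 24.
memory block 1: place 185 MB, 71 MB left
memory block 2: place 173 MB, 83 MB left
memory block 3: place 172 MB, 84 MB left
memory block 4: place 164 MB, 92 MB left
memory block 5: place 157 MB, 99 MB left
memory block 6: place 155 MB, 101 MB left
memory block 7: place 153 MB, 103 MB left
memory block 8: place 148 MB, 108 MB left
memory block 9: place 147 MB, 109 MB left
memory block 2: place 75 MB, 8 MB left
memory block 1: place 54 MB, 17 MB left
memory block 3: place 51 MB, 33 MB left
memory block 4: place 45 MB, 47 MB left
memory block 4: place 43 MB, 4 MB left
memory block 3: place 28 MB, 5 MB left
memory block 5: place 27 MB, 72 MB left
memory block 5: place 24 MB, 48 MB left

9 memory blocks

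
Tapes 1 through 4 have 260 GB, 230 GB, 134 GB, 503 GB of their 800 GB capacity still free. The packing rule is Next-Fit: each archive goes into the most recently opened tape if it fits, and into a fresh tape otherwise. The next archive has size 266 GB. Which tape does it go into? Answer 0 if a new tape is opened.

4

Next-Fit only looks at tape 4, which has 503 GB free.
266 GB fits there.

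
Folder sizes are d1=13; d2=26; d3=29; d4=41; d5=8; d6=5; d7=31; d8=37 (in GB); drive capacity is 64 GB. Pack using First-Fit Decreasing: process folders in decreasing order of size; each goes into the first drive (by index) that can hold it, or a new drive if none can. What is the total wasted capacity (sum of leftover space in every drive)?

66

Sorted descending: 41, 37, 31, 29, 26, 13, 8, 5.
41 GB → drive 1 (remaining 23 GB)
37 GB → drive 2 (remaining 27 GB)
31 GB → drive 3 (remaining 33 GB)
29 GB → drive 3 (remaining 4 GB)
26 GB → drive 2 (remaining 1 GB)
13 GB → drive 1 (remaining 10 GB)
8 GB → drive 1 (remaining 2 GB)
5 GB → drive 4 (remaining 59 GB)
4 drives × 64 GB = 256 GB; used 190 GB; unused 66 GB.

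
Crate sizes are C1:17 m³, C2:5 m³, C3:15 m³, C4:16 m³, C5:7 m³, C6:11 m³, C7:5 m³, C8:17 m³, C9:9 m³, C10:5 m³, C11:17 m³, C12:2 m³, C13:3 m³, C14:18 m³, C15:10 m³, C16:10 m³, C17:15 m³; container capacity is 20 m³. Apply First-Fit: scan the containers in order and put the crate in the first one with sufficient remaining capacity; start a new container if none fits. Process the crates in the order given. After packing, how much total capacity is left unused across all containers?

C1 (17 m³) → container 1 (remaining 3 m³)
C2 (5 m³) → container 2 (remaining 15 m³)
C3 (15 m³) → container 2 (remaining 0 m³)
C4 (16 m³) → container 3 (remaining 4 m³)
C5 (7 m³) → container 4 (remaining 13 m³)
C6 (11 m³) → container 4 (remaining 2 m³)
C7 (5 m³) → container 5 (remaining 15 m³)
C8 (17 m³) → container 6 (remaining 3 m³)
C9 (9 m³) → container 5 (remaining 6 m³)
C10 (5 m³) → container 5 (remaining 1 m³)
C11 (17 m³) → container 7 (remaining 3 m³)
C12 (2 m³) → container 1 (remaining 1 m³)
C13 (3 m³) → container 3 (remaining 1 m³)
C14 (18 m³) → container 8 (remaining 2 m³)
C15 (10 m³) → container 9 (remaining 10 m³)
C16 (10 m³) → container 9 (remaining 0 m³)
C17 (15 m³) → container 10 (remaining 5 m³)
10 containers × 20 m³ = 200 m³; used 182 m³; unused 18 m³.

18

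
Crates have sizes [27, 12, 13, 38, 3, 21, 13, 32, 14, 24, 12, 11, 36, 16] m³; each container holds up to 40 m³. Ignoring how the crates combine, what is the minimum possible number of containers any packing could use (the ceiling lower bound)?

7 containers

Total size = 27 + 12 + 13 + 38 + 3 + 21 + 13 + 32 + 14 + 24 + 12 + 11 + 36 + 16 = 272 m³.
⌈272 / 40⌉ = 7.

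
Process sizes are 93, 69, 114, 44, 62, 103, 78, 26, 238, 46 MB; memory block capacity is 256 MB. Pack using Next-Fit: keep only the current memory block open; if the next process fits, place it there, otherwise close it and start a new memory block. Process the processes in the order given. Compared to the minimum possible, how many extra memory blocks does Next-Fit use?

1

Next-Fit: [93,69] [114,44,62] [103,78,26] [238] [46] → 5 memory blocks.
Total size 873 MB; any packing needs at least ⌈873/256⌉ = 4 memory blocks.
An optimal packing achieves that bound: [238] [114,103,26] [93,78,69] [62,46,44] → 4 memory blocks.
Excess: 5 − 4 = 1.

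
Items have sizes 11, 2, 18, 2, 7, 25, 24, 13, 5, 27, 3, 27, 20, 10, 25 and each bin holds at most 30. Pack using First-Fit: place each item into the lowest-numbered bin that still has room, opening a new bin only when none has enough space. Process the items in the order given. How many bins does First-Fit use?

Put 11 in bin 1; 19 remain.
Put 2 in bin 1; 17 remain.
Put 18 in bin 2; 12 remain.
Put 2 in bin 1; 15 remain.
Put 7 in bin 1; 8 remain.
Put 25 in bin 3; 5 remain.
Put 24 in bin 4; 6 remain.
Put 13 in bin 5; 17 remain.
Put 5 in bin 1; 3 remain.
Put 27 in bin 6; 3 remain.
Put 3 in bin 1; 0 remain.
Put 27 in bin 7; 3 remain.
Put 20 in bin 8; 10 remain.
Put 10 in bin 2; 2 remain.
Put 25 in bin 9; 5 remain.
Final bins: [11,2,2,7,5,3] [18,10] [25] [24] [13] [27] [27] [20] [25].

9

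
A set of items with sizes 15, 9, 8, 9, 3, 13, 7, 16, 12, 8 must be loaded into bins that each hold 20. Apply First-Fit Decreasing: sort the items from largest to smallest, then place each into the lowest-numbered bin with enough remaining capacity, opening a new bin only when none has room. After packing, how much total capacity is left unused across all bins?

20

Sorted descending: 16, 15, 13, 12, 9, 9, 8, 8, 7, 3.
16 → bin 1 (remaining 4)
15 → bin 2 (remaining 5)
13 → bin 3 (remaining 7)
12 → bin 4 (remaining 8)
9 → bin 5 (remaining 11)
9 → bin 5 (remaining 2)
8 → bin 4 (remaining 0)
8 → bin 6 (remaining 12)
7 → bin 3 (remaining 0)
3 → bin 1 (remaining 1)
6 bins × 20 = 120; used 100; unused 20.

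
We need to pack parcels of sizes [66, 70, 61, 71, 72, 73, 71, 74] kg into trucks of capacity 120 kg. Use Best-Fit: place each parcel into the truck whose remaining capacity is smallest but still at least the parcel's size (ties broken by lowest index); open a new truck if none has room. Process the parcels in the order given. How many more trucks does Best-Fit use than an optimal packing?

Best-Fit: [66] [70] [61] [71] [72] [73] [71] [74] → 8 trucks.
8 parcels exceed 60 kg (half the capacity), and no two of those can share a truck, so at least 8 trucks are needed.
So 8 is already optimal.

0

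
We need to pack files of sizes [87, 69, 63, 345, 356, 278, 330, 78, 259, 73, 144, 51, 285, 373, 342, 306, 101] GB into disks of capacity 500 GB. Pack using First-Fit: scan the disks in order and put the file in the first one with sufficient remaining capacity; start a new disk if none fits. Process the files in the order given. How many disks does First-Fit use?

Put 87 GB in disk 1; 413 GB remain.
Put 69 GB in disk 1; 344 GB remain.
Put 63 GB in disk 1; 281 GB remain.
Put 345 GB in disk 2; 155 GB remain.
Put 356 GB in disk 3; 144 GB remain.
Put 278 GB in disk 1; 3 GB remain.
Put 330 GB in disk 4; 170 GB remain.
Put 78 GB in disk 2; 77 GB remain.
Put 259 GB in disk 5; 241 GB remain.
Put 73 GB in disk 2; 4 GB remain.
Put 144 GB in disk 3; 0 GB remain.
Put 51 GB in disk 4; 119 GB remain.
Put 285 GB in disk 6; 215 GB remain.
Put 373 GB in disk 7; 127 GB remain.
Put 342 GB in disk 8; 158 GB remain.
Put 306 GB in disk 9; 194 GB remain.
Put 101 GB in disk 4; 18 GB remain.

9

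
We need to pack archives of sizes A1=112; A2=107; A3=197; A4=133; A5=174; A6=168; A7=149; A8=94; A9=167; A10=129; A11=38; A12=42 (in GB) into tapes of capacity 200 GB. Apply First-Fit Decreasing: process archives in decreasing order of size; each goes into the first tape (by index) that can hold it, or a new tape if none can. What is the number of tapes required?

10

Sorted descending: 197, 174, 168, 167, 149, 133, 129, 112, 107, 94, 42, 38.
Put 197 GB in tape 1; 3 GB remain.
Put 174 GB in tape 2; 26 GB remain.
Put 168 GB in tape 3; 32 GB remain.
Put 167 GB in tape 4; 33 GB remain.
Put 149 GB in tape 5; 51 GB remain.
Put 133 GB in tape 6; 67 GB remain.
Put 129 GB in tape 7; 71 GB remain.
Put 112 GB in tape 8; 88 GB remain.
Put 107 GB in tape 9; 93 GB remain.
Put 94 GB in tape 10; 106 GB remain.
Put 42 GB in tape 5; 9 GB remain.
Put 38 GB in tape 6; 29 GB remain.
Final tapes: [197] [174] [168] [167] [149,42] [133,38] [129] [112] [107] [94].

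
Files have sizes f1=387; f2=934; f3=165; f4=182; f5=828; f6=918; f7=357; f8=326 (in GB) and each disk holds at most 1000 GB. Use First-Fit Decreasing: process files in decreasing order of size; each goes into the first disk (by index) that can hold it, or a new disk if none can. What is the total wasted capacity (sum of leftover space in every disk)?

903

Sorted descending: 934, 918, 828, 387, 357, 326, 182, 165.
disk 1: place 934 GB, 66 GB left
disk 2: place 918 GB, 82 GB left
disk 3: place 828 GB, 172 GB left
disk 4: place 387 GB, 613 GB left
disk 4: place 357 GB, 256 GB left
disk 5: place 326 GB, 674 GB left
disk 4: place 182 GB, 74 GB left
disk 3: place 165 GB, 7 GB left
5 disks × 1000 GB = 5000 GB; used 4097 GB; unused 903 GB.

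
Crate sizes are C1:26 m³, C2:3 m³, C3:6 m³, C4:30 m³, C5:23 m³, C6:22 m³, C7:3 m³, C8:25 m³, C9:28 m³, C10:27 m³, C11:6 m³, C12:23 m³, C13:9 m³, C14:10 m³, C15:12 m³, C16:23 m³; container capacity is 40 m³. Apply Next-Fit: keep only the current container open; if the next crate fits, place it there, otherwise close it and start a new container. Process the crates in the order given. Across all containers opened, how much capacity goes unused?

124

C1 (26 m³) → container 1 (remaining 14 m³)
C2 (3 m³) → container 1 (remaining 11 m³)
C3 (6 m³) → container 1 (remaining 5 m³)
C4 (30 m³) → container 2 (remaining 10 m³)
C5 (23 m³) → container 3 (remaining 17 m³)
C6 (22 m³) → container 4 (remaining 18 m³)
C7 (3 m³) → container 4 (remaining 15 m³)
C8 (25 m³) → container 5 (remaining 15 m³)
C9 (28 m³) → container 6 (remaining 12 m³)
C10 (27 m³) → container 7 (remaining 13 m³)
C11 (6 m³) → container 7 (remaining 7 m³)
C12 (23 m³) → container 8 (remaining 17 m³)
C13 (9 m³) → container 8 (remaining 8 m³)
C14 (10 m³) → container 9 (remaining 30 m³)
C15 (12 m³) → container 9 (remaining 18 m³)
C16 (23 m³) → container 10 (remaining 17 m³)
10 containers × 40 m³ = 400 m³; used 276 m³; unused 124 m³.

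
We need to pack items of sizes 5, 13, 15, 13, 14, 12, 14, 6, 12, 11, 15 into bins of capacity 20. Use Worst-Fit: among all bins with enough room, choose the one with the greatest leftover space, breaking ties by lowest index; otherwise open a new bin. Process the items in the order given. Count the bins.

9 bins

Put 5 in bin 1; 15 remain.
Put 13 in bin 1; 2 remain.
Put 15 in bin 2; 5 remain.
Put 13 in bin 3; 7 remain.
Put 14 in bin 4; 6 remain.
Put 12 in bin 5; 8 remain.
Put 14 in bin 6; 6 remain.
Put 6 in bin 5; 2 remain.
Put 12 in bin 7; 8 remain.
Put 11 in bin 8; 9 remain.
Put 15 in bin 9; 5 remain.
Final bins: [5,13] [15] [13] [14] [12,6] [14] [12] [11] [15].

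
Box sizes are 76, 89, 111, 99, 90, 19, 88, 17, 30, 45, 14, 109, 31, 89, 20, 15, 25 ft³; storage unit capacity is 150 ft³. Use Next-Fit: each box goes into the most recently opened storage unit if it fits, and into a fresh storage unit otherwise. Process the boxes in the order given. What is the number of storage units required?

Put 76 ft³ in storage unit 1; 74 ft³ remain.
Put 89 ft³ in storage unit 2; 61 ft³ remain.
Put 111 ft³ in storage unit 3; 39 ft³ remain.
Put 99 ft³ in storage unit 4; 51 ft³ remain.
Put 90 ft³ in storage unit 5; 60 ft³ remain.
Put 19 ft³ in storage unit 5; 41 ft³ remain.
Put 88 ft³ in storage unit 6; 62 ft³ remain.
Put 17 ft³ in storage unit 6; 45 ft³ remain.
Put 30 ft³ in storage unit 6; 15 ft³ remain.
Put 45 ft³ in storage unit 7; 105 ft³ remain.
Put 14 ft³ in storage unit 7; 91 ft³ remain.
Put 109 ft³ in storage unit 8; 41 ft³ remain.
Put 31 ft³ in storage unit 8; 10 ft³ remain.
Put 89 ft³ in storage unit 9; 61 ft³ remain.
Put 20 ft³ in storage unit 9; 41 ft³ remain.
Put 15 ft³ in storage unit 9; 26 ft³ remain.
Put 25 ft³ in storage unit 9; 1 ft³ remain.

9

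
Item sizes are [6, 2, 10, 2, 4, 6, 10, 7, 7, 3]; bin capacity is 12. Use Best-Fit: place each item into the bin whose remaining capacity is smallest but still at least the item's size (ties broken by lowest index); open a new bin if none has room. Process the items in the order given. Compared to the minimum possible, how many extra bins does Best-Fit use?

1

Best-Fit: [6,2,4] [10,2] [6] [10] [7,3] [7] → 6 bins.
Total size 57; any packing needs at least ⌈57/12⌉ = 5 bins.
An optimal packing achieves that bound: [10,2] [10,2] [7,4] [7,3] [6,6] → 5 bins.
Excess: 6 − 5 = 1.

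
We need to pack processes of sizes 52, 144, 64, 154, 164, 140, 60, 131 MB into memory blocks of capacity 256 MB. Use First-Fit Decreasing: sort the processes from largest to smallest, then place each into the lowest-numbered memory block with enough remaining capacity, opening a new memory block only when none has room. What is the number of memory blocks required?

Sorted descending: 164, 154, 144, 140, 131, 64, 60, 52.
memory block 1: place 164 MB, 92 MB left
memory block 2: place 154 MB, 102 MB left
memory block 3: place 144 MB, 112 MB left
memory block 4: place 140 MB, 116 MB left
memory block 5: place 131 MB, 125 MB left
memory block 1: place 64 MB, 28 MB left
memory block 2: place 60 MB, 42 MB left
memory block 3: place 52 MB, 60 MB left
Final memory blocks: [164,64] [154,60] [144,52] [140] [131].

5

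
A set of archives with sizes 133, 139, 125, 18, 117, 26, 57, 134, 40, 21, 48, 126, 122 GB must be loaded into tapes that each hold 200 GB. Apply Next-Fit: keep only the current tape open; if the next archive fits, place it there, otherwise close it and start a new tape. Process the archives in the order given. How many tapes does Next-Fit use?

tape 1: place 133 GB, 67 GB left
tape 2: place 139 GB, 61 GB left
tape 3: place 125 GB, 75 GB left
tape 3: place 18 GB, 57 GB left
tape 4: place 117 GB, 83 GB left
tape 4: place 26 GB, 57 GB left
tape 4: place 57 GB, 0 GB left
tape 5: place 134 GB, 66 GB left
tape 5: place 40 GB, 26 GB left
tape 5: place 21 GB, 5 GB left
tape 6: place 48 GB, 152 GB left
tape 6: place 126 GB, 26 GB left
tape 7: place 122 GB, 78 GB left
Final tapes: [133] [139] [125,18] [117,26,57] [134,40,21] [48,126] [122].

7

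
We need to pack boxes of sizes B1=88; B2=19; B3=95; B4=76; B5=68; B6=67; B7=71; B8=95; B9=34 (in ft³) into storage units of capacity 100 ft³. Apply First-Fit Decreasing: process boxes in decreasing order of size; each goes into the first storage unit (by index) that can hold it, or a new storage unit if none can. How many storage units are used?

Sorted descending: 95, 95, 88, 76, 71, 68, 67, 34, 19.
95 ft³ → storage unit 1 (remaining 5 ft³)
95 ft³ → storage unit 2 (remaining 5 ft³)
88 ft³ → storage unit 3 (remaining 12 ft³)
76 ft³ → storage unit 4 (remaining 24 ft³)
71 ft³ → storage unit 5 (remaining 29 ft³)
68 ft³ → storage unit 6 (remaining 32 ft³)
67 ft³ → storage unit 7 (remaining 33 ft³)
34 ft³ → storage unit 8 (remaining 66 ft³)
19 ft³ → storage unit 4 (remaining 5 ft³)
Final storage units: [95] [95] [88] [76,19] [71] [68] [67] [34].

8 storage units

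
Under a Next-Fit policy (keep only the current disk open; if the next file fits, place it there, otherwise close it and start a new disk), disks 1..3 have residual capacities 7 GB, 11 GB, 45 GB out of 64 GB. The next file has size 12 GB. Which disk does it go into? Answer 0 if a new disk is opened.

Next-Fit only looks at disk 3, which has 45 GB free.
12 GB fits there.

3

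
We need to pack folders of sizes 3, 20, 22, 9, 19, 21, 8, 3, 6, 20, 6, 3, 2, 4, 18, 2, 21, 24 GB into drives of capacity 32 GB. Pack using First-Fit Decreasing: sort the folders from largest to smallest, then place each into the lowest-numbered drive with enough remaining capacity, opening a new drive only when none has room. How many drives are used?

8

Sorted descending: 24, 22, 21, 21, 20, 20, 19, 18, 9, 8, 6, 6, 4, 3, 3, 3, 2, 2.
24 GB → drive 1 (remaining 8 GB)
22 GB → drive 2 (remaining 10 GB)
21 GB → drive 3 (remaining 11 GB)
21 GB → drive 4 (remaining 11 GB)
20 GB → drive 5 (remaining 12 GB)
20 GB → drive 6 (remaining 12 GB)
19 GB → drive 7 (remaining 13 GB)
18 GB → drive 8 (remaining 14 GB)
9 GB → drive 2 (remaining 1 GB)
8 GB → drive 1 (remaining 0 GB)
6 GB → drive 3 (remaining 5 GB)
6 GB → drive 4 (remaining 5 GB)
4 GB → drive 3 (remaining 1 GB)
3 GB → drive 4 (remaining 2 GB)
3 GB → drive 5 (remaining 9 GB)
3 GB → drive 5 (remaining 6 GB)
2 GB → drive 4 (remaining 0 GB)
2 GB → drive 5 (remaining 4 GB)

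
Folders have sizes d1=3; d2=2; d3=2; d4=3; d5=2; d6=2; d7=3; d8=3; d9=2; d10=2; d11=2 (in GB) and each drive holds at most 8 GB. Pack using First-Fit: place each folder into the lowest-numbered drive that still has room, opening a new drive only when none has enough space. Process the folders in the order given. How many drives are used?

4 drives

d1 (3 GB) → drive 1 (remaining 5 GB)
d2 (2 GB) → drive 1 (remaining 3 GB)
d3 (2 GB) → drive 1 (remaining 1 GB)
d4 (3 GB) → drive 2 (remaining 5 GB)
d5 (2 GB) → drive 2 (remaining 3 GB)
d6 (2 GB) → drive 2 (remaining 1 GB)
d7 (3 GB) → drive 3 (remaining 5 GB)
d8 (3 GB) → drive 3 (remaining 2 GB)
d9 (2 GB) → drive 3 (remaining 0 GB)
d10 (2 GB) → drive 4 (remaining 6 GB)
d11 (2 GB) → drive 4 (remaining 4 GB)
Final drives: [3,2,2] [3,2,2] [3,3,2] [2,2].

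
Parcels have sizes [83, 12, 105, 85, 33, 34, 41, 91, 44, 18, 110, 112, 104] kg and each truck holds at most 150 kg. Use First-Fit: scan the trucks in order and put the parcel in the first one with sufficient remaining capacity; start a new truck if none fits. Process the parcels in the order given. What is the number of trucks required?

Put 83 kg in truck 1; 67 kg remain.
Put 12 kg in truck 1; 55 kg remain.
Put 105 kg in truck 2; 45 kg remain.
Put 85 kg in truck 3; 65 kg remain.
Put 33 kg in truck 1; 22 kg remain.
Put 34 kg in truck 2; 11 kg remain.
Put 41 kg in truck 3; 24 kg remain.
Put 91 kg in truck 4; 59 kg remain.
Put 44 kg in truck 4; 15 kg remain.
Put 18 kg in truck 1; 4 kg remain.
Put 110 kg in truck 5; 40 kg remain.
Put 112 kg in truck 6; 38 kg remain.
Put 104 kg in truck 7; 46 kg remain.
Final trucks: [83,12,33,18] [105,34] [85,41] [91,44] [110] [112] [104].

7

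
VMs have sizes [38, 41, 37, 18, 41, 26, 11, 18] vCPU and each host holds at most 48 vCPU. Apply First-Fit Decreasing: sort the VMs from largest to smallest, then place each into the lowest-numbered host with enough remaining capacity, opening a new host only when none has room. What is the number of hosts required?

6 hosts

Sorted descending: 41, 41, 38, 37, 26, 18, 18, 11.
Put 41 vCPU in host 1; 7 vCPU remain.
Put 41 vCPU in host 2; 7 vCPU remain.
Put 38 vCPU in host 3; 10 vCPU remain.
Put 37 vCPU in host 4; 11 vCPU remain.
Put 26 vCPU in host 5; 22 vCPU remain.
Put 18 vCPU in host 5; 4 vCPU remain.
Put 18 vCPU in host 6; 30 vCPU remain.
Put 11 vCPU in host 4; 0 vCPU remain.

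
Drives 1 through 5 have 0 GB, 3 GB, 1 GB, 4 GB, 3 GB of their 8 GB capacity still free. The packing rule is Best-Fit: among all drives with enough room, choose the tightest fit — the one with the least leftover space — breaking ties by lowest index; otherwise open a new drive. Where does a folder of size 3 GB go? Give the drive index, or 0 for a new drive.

Drives with room: drive 2 (3 GB), drive 4 (4 GB), drive 5 (3 GB).
Tightest fit is drive 2 with 3 GB free.

2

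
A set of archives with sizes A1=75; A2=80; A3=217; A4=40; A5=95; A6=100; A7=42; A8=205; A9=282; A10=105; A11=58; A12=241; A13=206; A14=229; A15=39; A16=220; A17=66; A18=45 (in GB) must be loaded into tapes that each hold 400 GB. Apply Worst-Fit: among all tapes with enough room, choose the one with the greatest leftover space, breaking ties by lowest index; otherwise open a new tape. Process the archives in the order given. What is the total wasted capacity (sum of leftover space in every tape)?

855

Put A1 (75 GB) in tape 1; 325 GB remain.
Put A2 (80 GB) in tape 1; 245 GB remain.
Put A3 (217 GB) in tape 1; 28 GB remain.
Put A4 (40 GB) in tape 2; 360 GB remain.
Put A5 (95 GB) in tape 2; 265 GB remain.
Put A6 (100 GB) in tape 2; 165 GB remain.
Put A7 (42 GB) in tape 2; 123 GB remain.
Put A8 (205 GB) in tape 3; 195 GB remain.
Put A9 (282 GB) in tape 4; 118 GB remain.
Put A10 (105 GB) in tape 3; 90 GB remain.
Put A11 (58 GB) in tape 2; 65 GB remain.
Put A12 (241 GB) in tape 5; 159 GB remain.
Put A13 (206 GB) in tape 6; 194 GB remain.
Put A14 (229 GB) in tape 7; 171 GB remain.
Put A15 (39 GB) in tape 6; 155 GB remain.
Put A16 (220 GB) in tape 8; 180 GB remain.
Put A17 (66 GB) in tape 8; 114 GB remain.
Put A18 (45 GB) in tape 7; 126 GB remain.
8 tapes × 400 GB = 3200 GB; used 2345 GB; unused 855 GB.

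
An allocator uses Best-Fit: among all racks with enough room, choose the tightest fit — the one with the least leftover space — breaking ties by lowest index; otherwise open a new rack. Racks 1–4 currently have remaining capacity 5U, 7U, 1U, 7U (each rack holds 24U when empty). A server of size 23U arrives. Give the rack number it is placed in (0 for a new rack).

0

No rack has ≥ 23U free, so a new rack is opened.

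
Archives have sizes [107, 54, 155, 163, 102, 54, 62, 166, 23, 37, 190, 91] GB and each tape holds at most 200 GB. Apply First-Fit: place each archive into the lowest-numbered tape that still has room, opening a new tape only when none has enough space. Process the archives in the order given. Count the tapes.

7

Put 107 GB in tape 1; 93 GB remain.
Put 54 GB in tape 1; 39 GB remain.
Put 155 GB in tape 2; 45 GB remain.
Put 163 GB in tape 3; 37 GB remain.
Put 102 GB in tape 4; 98 GB remain.
Put 54 GB in tape 4; 44 GB remain.
Put 62 GB in tape 5; 138 GB remain.
Put 166 GB in tape 6; 34 GB remain.
Put 23 GB in tape 1; 16 GB remain.
Put 37 GB in tape 2; 8 GB remain.
Put 190 GB in tape 7; 10 GB remain.
Put 91 GB in tape 5; 47 GB remain.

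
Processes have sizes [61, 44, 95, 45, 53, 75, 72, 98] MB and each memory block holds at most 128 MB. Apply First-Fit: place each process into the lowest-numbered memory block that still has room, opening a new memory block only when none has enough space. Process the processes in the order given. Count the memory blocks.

6

Put 61 MB in memory block 1; 67 MB remain.
Put 44 MB in memory block 1; 23 MB remain.
Put 95 MB in memory block 2; 33 MB remain.
Put 45 MB in memory block 3; 83 MB remain.
Put 53 MB in memory block 3; 30 MB remain.
Put 75 MB in memory block 4; 53 MB remain.
Put 72 MB in memory block 5; 56 MB remain.
Put 98 MB in memory block 6; 30 MB remain.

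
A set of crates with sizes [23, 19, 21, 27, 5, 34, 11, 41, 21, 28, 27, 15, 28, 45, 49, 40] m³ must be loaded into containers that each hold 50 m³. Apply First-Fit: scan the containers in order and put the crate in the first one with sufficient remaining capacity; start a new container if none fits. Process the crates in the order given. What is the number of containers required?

container 1: place 23 m³, 27 m³ left
container 1: place 19 m³, 8 m³ left
container 2: place 21 m³, 29 m³ left
container 2: place 27 m³, 2 m³ left
container 1: place 5 m³, 3 m³ left
container 3: place 34 m³, 16 m³ left
container 3: place 11 m³, 5 m³ left
container 4: place 41 m³, 9 m³ left
container 5: place 21 m³, 29 m³ left
container 5: place 28 m³, 1 m³ left
container 6: place 27 m³, 23 m³ left
container 6: place 15 m³, 8 m³ left
container 7: place 28 m³, 22 m³ left
container 8: place 45 m³, 5 m³ left
container 9: place 49 m³, 1 m³ left
container 10: place 40 m³, 10 m³ left
Final containers: [23,19,5] [21,27] [34,11] [41] [21,28] [27,15] [28] [45] [49] [40].

10 containers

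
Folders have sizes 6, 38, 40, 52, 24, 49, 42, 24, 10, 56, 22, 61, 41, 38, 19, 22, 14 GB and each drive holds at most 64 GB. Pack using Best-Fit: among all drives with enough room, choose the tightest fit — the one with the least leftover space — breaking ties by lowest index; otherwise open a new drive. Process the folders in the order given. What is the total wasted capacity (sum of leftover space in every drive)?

drive 1: place 6 GB, 58 GB left
drive 1: place 38 GB, 20 GB left
drive 2: place 40 GB, 24 GB left
drive 3: place 52 GB, 12 GB left
drive 2: place 24 GB, 0 GB left
drive 4: place 49 GB, 15 GB left
drive 5: place 42 GB, 22 GB left
drive 6: place 24 GB, 40 GB left
drive 3: place 10 GB, 2 GB left
drive 7: place 56 GB, 8 GB left
drive 5: place 22 GB, 0 GB left
drive 8: place 61 GB, 3 GB left
drive 9: place 41 GB, 23 GB left
drive 6: place 38 GB, 2 GB left
drive 1: place 19 GB, 1 GB left
drive 9: place 22 GB, 1 GB left
drive 4: place 14 GB, 1 GB left
9 drives × 64 GB = 576 GB; used 558 GB; unused 18 GB.

18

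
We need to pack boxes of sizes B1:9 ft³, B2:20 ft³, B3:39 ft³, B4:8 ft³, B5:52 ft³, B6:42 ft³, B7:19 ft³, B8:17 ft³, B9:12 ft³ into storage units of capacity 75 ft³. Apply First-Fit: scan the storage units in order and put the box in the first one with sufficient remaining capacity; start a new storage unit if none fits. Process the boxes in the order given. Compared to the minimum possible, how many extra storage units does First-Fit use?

1

First-Fit: [9,20,39] [8,52,12] [42,19] [17] → 4 storage units.
Total size 218 ft³; any packing needs at least ⌈218/75⌉ = 3 storage units.
An optimal packing achieves that bound: [52,20] [42,19,12] [39,17,9,8] → 3 storage units.
Excess: 4 − 3 = 1.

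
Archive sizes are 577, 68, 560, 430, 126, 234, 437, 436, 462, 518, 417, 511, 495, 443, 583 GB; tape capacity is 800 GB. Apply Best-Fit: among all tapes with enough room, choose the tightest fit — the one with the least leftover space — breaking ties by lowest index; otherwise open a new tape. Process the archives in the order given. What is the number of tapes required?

12 tapes

577 GB → tape 1 (remaining 223 GB)
68 GB → tape 1 (remaining 155 GB)
560 GB → tape 2 (remaining 240 GB)
430 GB → tape 3 (remaining 370 GB)
126 GB → tape 1 (remaining 29 GB)
234 GB → tape 2 (remaining 6 GB)
437 GB → tape 4 (remaining 363 GB)
436 GB → tape 5 (remaining 364 GB)
462 GB → tape 6 (remaining 338 GB)
518 GB → tape 7 (remaining 282 GB)
417 GB → tape 8 (remaining 383 GB)
511 GB → tape 9 (remaining 289 GB)
495 GB → tape 10 (remaining 305 GB)
443 GB → tape 11 (remaining 357 GB)
583 GB → tape 12 (remaining 217 GB)
Final tapes: [577,68,126] [560,234] [430] [437] [436] [462] [518] [417] [511] [495] [443] [583].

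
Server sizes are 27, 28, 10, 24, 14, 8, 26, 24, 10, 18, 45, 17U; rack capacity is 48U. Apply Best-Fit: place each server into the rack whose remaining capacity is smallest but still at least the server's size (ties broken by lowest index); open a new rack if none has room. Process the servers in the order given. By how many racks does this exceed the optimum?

0

Best-Fit: [27,14] [28,10,8] [24,24] [26,10] [18,17] [45] → 6 racks.
Total size 251U; any packing needs at least ⌈251/48⌉ = 6 racks.
So 6 is already optimal.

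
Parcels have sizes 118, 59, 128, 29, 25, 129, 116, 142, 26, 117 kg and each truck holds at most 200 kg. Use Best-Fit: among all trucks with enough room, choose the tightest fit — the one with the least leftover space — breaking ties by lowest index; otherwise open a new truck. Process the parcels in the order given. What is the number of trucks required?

6 trucks

truck 1: place 118 kg, 82 kg left
truck 1: place 59 kg, 23 kg left
truck 2: place 128 kg, 72 kg left
truck 2: place 29 kg, 43 kg left
truck 2: place 25 kg, 18 kg left
truck 3: place 129 kg, 71 kg left
truck 4: place 116 kg, 84 kg left
truck 5: place 142 kg, 58 kg left
truck 5: place 26 kg, 32 kg left
truck 6: place 117 kg, 83 kg left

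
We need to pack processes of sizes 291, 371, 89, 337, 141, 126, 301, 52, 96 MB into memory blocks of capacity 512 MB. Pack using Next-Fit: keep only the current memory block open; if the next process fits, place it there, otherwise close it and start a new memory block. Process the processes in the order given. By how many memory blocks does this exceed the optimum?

Next-Fit: [291] [371,89] [337,141] [126,301,52] [96] → 5 memory blocks.
Total size 1804 MB; any packing needs at least ⌈1804/512⌉ = 4 memory blocks.
An optimal packing achieves that bound: [371,141] [337,126] [301,96,89] [291,52] → 4 memory blocks.
Excess: 5 − 4 = 1.

1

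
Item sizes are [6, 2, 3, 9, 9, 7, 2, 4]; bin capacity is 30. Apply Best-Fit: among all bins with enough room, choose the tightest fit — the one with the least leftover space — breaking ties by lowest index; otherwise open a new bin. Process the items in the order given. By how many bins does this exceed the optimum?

0

Best-Fit: [6,2,3,9,9] [7,2,4] → 2 bins.
Total size 42; any packing needs at least ⌈42/30⌉ = 2 bins.
So 2 is already optimal.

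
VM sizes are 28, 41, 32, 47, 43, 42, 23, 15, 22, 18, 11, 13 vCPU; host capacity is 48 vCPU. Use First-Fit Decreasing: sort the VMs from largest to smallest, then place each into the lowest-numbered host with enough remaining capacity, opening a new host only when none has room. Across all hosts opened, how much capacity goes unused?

Sorted descending: 47, 43, 42, 41, 32, 28, 23, 22, 18, 15, 13, 11.
47 vCPU → host 1 (remaining 1 vCPU)
43 vCPU → host 2 (remaining 5 vCPU)
42 vCPU → host 3 (remaining 6 vCPU)
41 vCPU → host 4 (remaining 7 vCPU)
32 vCPU → host 5 (remaining 16 vCPU)
28 vCPU → host 6 (remaining 20 vCPU)
23 vCPU → host 7 (remaining 25 vCPU)
22 vCPU → host 7 (remaining 3 vCPU)
18 vCPU → host 6 (remaining 2 vCPU)
15 vCPU → host 5 (remaining 1 vCPU)
13 vCPU → host 8 (remaining 35 vCPU)
11 vCPU → host 8 (remaining 24 vCPU)
8 hosts × 48 vCPU = 384 vCPU; used 335 vCPU; unused 49 vCPU.

49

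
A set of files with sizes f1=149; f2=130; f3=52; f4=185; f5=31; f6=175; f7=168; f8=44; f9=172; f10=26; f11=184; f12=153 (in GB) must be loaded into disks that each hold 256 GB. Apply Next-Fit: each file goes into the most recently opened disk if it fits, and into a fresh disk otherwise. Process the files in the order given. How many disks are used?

8 disks

disk 1: place f1 (149 GB), 107 GB left
disk 2: place f2 (130 GB), 126 GB left
disk 2: place f3 (52 GB), 74 GB left
disk 3: place f4 (185 GB), 71 GB left
disk 3: place f5 (31 GB), 40 GB left
disk 4: place f6 (175 GB), 81 GB left
disk 5: place f7 (168 GB), 88 GB left
disk 5: place f8 (44 GB), 44 GB left
disk 6: place f9 (172 GB), 84 GB left
disk 6: place f10 (26 GB), 58 GB left
disk 7: place f11 (184 GB), 72 GB left
disk 8: place f12 (153 GB), 103 GB left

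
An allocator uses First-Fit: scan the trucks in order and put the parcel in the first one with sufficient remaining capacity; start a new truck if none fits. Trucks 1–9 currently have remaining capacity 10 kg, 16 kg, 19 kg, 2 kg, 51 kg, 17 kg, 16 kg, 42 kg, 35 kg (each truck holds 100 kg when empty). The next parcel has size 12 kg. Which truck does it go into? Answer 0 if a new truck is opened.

2

Trucks with room: truck 2 (16 kg), truck 3 (19 kg), truck 5 (51 kg), truck 6 (17 kg), truck 7 (16 kg), truck 8 (42 kg), truck 9 (35 kg).
The first with room is truck 2.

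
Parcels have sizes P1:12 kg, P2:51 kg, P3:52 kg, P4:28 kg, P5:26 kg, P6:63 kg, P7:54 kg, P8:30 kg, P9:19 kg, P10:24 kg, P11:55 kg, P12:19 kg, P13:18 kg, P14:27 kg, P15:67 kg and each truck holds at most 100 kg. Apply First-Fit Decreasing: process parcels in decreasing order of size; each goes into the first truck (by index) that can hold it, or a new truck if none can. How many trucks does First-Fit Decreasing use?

Sorted descending: 67, 63, 55, 54, 52, 51, 30, 28, 27, 26, 24, 19, 19, 18, 12.
Put 67 kg in truck 1; 33 kg remain.
Put 63 kg in truck 2; 37 kg remain.
Put 55 kg in truck 3; 45 kg remain.
Put 54 kg in truck 4; 46 kg remain.
Put 52 kg in truck 5; 48 kg remain.
Put 51 kg in truck 6; 49 kg remain.
Put 30 kg in truck 1; 3 kg remain.
Put 28 kg in truck 2; 9 kg remain.
Put 27 kg in truck 3; 18 kg remain.
Put 26 kg in truck 4; 20 kg remain.
Put 24 kg in truck 5; 24 kg remain.
Put 19 kg in truck 4; 1 kg remain.
Put 19 kg in truck 5; 5 kg remain.
Put 18 kg in truck 3; 0 kg remain.
Put 12 kg in truck 6; 37 kg remain.
Final trucks: [67,30] [63,28] [55,27,18] [54,26,19] [52,24,19] [51,12].

6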